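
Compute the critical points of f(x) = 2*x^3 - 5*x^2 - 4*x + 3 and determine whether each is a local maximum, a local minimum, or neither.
f'(x) = 6*x^2 - 10*x - 4

Solve f'(x) = 0:
  Factor: 6*x^2 - 10*x - 4 = 2*(x - 2)*(3*x + 1) = 0.
  ⇒ x = -1/3, 2

f''(x) = 12*x - 10
Second-derivative test at each critical point:
  f''(-1/3) = -14 < 0 → local maximum
  f''(2) = 14 > 0 → local minimum

Critical points: x = -1/3 (local maximum); x = 2 (local minimum)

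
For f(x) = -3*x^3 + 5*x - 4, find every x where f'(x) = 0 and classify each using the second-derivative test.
f'(x) = 5 - 9*x^2

Solve f'(x) = 0:
  9*x^2 - 5 = 0 has no rational roots; quadratic formula: x = (0 ± √180)/18.
  ⇒ x = -sqrt(5)/3 ≈ -0.7454, sqrt(5)/3 ≈ 0.7454

f''(x) = -18*x
Second-derivative test at each critical point:
  f''(-0.7454) = 13.4164 > 0 → local minimum
  f''(0.7454) = -13.4164 < 0 → local maximum

Critical points: x = -sqrt(5)/3 ≈ -0.7454 (local minimum); x = sqrt(5)/3 ≈ 0.7454 (local maximum)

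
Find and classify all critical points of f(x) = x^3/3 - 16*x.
f'(x) = x^2 - 16

Solve f'(x) = 0:
  Factor: x^2 - 16 = (x - 4)*(x + 4) = 0.
  ⇒ x = -4, 4

f''(x) = 2*x
Second-derivative test at each critical point:
  f''(-4) = -8 < 0 → local maximum
  f''(4) = 8 > 0 → local minimum

Critical points: x = -4 (local maximum); x = 4 (local minimum)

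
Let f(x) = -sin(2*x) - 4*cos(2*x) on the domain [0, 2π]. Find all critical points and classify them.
f'(x) = 8*sin(2*x) - 2*cos(2*x)

Solve f'(x) = 0 on [0, 2π]:
  f'(x) = 0 ⇔ -cos(2*x) = -4*sin(2*x) ⇔ tan(2*x) = 1/4, i.e. 2*x = arctan(1/4) + nπ; keep the solutions lying in [0, 2π].
  ⇒ x = atan(1/4)/2 ≈ 0.1225, atan(1/4)/2 + pi/2 ≈ 1.6933, atan(1/4)/2 + pi ≈ 3.2641, atan(1/4)/2 + 3*pi/2 ≈ 4.8349

f''(x) = 4*sin(2*x) + 16*cos(2*x)
Second-derivative test at each critical point:
  f''(0.1225) = 16.4924 > 0 → local minimum
  f''(1.6933) = -16.4924 < 0 → local maximum
  f''(3.2641) = 16.4924 > 0 → local minimum
  f''(4.8349) = -16.4924 < 0 → local maximum

Critical points: x = atan(1/4)/2 ≈ 0.1225 (local minimum); x = atan(1/4)/2 + pi/2 ≈ 1.6933 (local maximum); x = atan(1/4)/2 + pi ≈ 3.2641 (local minimum); x = atan(1/4)/2 + 3*pi/2 ≈ 4.8349 (local maximum)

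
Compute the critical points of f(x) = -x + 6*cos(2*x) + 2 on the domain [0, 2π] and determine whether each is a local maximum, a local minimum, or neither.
f'(x) = -12*sin(2*x) - 1

Solve f'(x) = 0 on [0, 2π]:
  f'(x) = 0 ⇔ sin(2*x) = -1/12, i.e. 2*x = arcsin(-1/12) + 2nπ or 2*x = π − arcsin(-1/12) + 2nπ; keep the solutions lying in [0, 2π].
  ⇒ x = asin(1/12)/2 + pi/2 ≈ 1.6125, pi - asin(1/12)/2 ≈ 3.0999, asin(1/12)/2 + 3*pi/2 ≈ 4.7541, -asin(1/12)/2 + 2*pi ≈ 6.2415

f''(x) = -24*cos(2*x)
Second-derivative test at each critical point:
  f''(1.6125) = 23.9165 > 0 → local minimum
  f''(3.0999) = -23.9165 < 0 → local maximum
  f''(4.7541) = 23.9165 > 0 → local minimum
  f''(6.2415) = -23.9165 < 0 → local maximum

Critical points: x = asin(1/12)/2 + pi/2 ≈ 1.6125 (local minimum); x = pi - asin(1/12)/2 ≈ 3.0999 (local maximum); x = asin(1/12)/2 + 3*pi/2 ≈ 4.7541 (local minimum); x = -asin(1/12)/2 + 2*pi ≈ 6.2415 (local maximum)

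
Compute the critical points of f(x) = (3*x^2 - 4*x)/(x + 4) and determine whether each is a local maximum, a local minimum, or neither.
f'(x) = (3*x^2 + 24*x - 16)/(x^2 + 8*x + 16)

Solve f'(x) = 0:
  f'(x) = (3*x^2 + 24*x - 16)/(x + 4)^2; the denominator is positive wherever f is defined, so f'(x) = 0 ⇔ 3*x^2 + 24*x - 16 = 0.
  3*x^2 + 24*x - 16 = 0 has no rational roots; quadratic formula: x = (-24 ± √768)/6.
  ⇒ x = -8*sqrt(3)/3 - 4 ≈ -8.6188, -4 + 8*sqrt(3)/3 ≈ 0.6188

f''(x) = 128/(x^3 + 12*x^2 + 48*x + 64)
Second-derivative test at each critical point:
  f''(-8.6188) = -1.2990 < 0 → local maximum
  f''(0.6188) = 1.2990 > 0 → local minimum

Critical points: x = -8*sqrt(3)/3 - 4 ≈ -8.6188 (local maximum); x = -4 + 8*sqrt(3)/3 ≈ 0.6188 (local minimum)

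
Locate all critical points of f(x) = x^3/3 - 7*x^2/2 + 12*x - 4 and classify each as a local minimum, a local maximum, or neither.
f'(x) = x^2 - 7*x + 12

Solve f'(x) = 0:
  Factor: x^2 - 7*x + 12 = (x - 4)*(x - 3) = 0.
  ⇒ x = 3, 4

f''(x) = 2*x - 7
Second-derivative test at each critical point:
  f''(3) = -1 < 0 → local maximum
  f''(4) = 1 > 0 → local minimum

Critical points: x = 3 (local maximum); x = 4 (local minimum)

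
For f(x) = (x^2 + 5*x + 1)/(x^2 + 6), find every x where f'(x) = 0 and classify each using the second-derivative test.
f'(x) = 5*(-x^2 + 2*x + 6)/(x^4 + 12*x^2 + 36)

Solve f'(x) = 0:
  f'(x) = -5*(x^2 - 2*x - 6)/(x^2 + 6)^2; the denominator is positive wherever f is defined, so f'(x) = 0 ⇔ -5*x^2 + 10*x + 30 = 0.
  Factor: -5*x^2 + 10*x + 30 = -5*(x^2 - 2*x - 6); x^2 - 2*x - 6 = 0 has no rational roots; quadratic formula: x = (2 ± √28)/2.
  ⇒ x = 1 - sqrt(7) ≈ -1.6458, 1 + sqrt(7) ≈ 3.6458

f''(x) = 10*(x^3 - 3*x^2 - 18*x + 6)/(x^6 + 18*x^4 + 108*x^2 + 216)
Second-derivative test at each critical point:
  f''(-1.6458) = 0.3489 > 0 → local minimum
  f''(3.6458) = -0.0711 < 0 → local maximum

Critical points: x = 1 - sqrt(7) ≈ -1.6458 (local minimum); x = 1 + sqrt(7) ≈ 3.6458 (local maximum)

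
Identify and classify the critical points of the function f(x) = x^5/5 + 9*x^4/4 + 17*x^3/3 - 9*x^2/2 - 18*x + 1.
f'(x) = x^4 + 9*x^3 + 17*x^2 - 9*x - 18

Solve f'(x) = 0:
  Factor: x^4 + 9*x^3 + 17*x^2 - 9*x - 18 = (x - 1)*(x + 1)*(x + 3)*(x + 6) = 0.
  ⇒ x = -6, -3, -1, 1

f''(x) = 4*x^3 + 27*x^2 + 34*x - 9
Second-derivative test at each critical point:
  f''(-6) = -105 < 0 → local maximum
  f''(-3) = 24 > 0 → local minimum
  f''(-1) = -20 < 0 → local maximum
  f''(1) = 56 > 0 → local minimum

Critical points: x = -6 (local maximum); x = -3 (local minimum); x = -1 (local maximum); x = 1 (local minimum)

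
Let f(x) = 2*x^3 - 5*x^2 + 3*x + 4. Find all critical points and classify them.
f'(x) = 6*x^2 - 10*x + 3

Solve f'(x) = 0:
  6*x^2 - 10*x + 3 = 0 has no rational roots; quadratic formula: x = (10 ± √28)/12.
  ⇒ x = 5/6 - sqrt(7)/6 ≈ 0.3924, sqrt(7)/6 + 5/6 ≈ 1.2743

f''(x) = 12*x - 10
Second-derivative test at each critical point:
  f''(0.3924) = -5.2915 < 0 → local maximum
  f''(1.2743) = 5.2915 > 0 → local minimum

Critical points: x = 5/6 - sqrt(7)/6 ≈ 0.3924 (local maximum); x = sqrt(7)/6 + 5/6 ≈ 1.2743 (local minimum)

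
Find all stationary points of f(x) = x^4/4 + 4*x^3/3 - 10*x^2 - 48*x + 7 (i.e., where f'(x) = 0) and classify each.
f'(x) = x^3 + 4*x^2 - 20*x - 48

Solve f'(x) = 0:
  Factor: x^3 + 4*x^2 - 20*x - 48 = (x - 4)*(x + 2)*(x + 6) = 0.
  ⇒ x = -6, -2, 4

f''(x) = 3*x^2 + 8*x - 20
Second-derivative test at each critical point:
  f''(-6) = 40 > 0 → local minimum
  f''(-2) = -24 < 0 → local maximum
  f''(4) = 60 > 0 → local minimum

Critical points: x = -6 (local minimum); x = -2 (local maximum); x = 4 (local minimum)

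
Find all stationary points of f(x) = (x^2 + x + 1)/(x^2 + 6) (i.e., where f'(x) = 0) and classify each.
f'(x) = (-x^2 + 10*x + 6)/(x^4 + 12*x^2 + 36)

Solve f'(x) = 0:
  f'(x) = -(x^2 - 10*x - 6)/(x^2 + 6)^2; the denominator is positive wherever f is defined, so f'(x) = 0 ⇔ -x^2 + 10*x + 6 = 0.
  x^2 - 10*x - 6 = 0 has no rational roots; quadratic formula: x = (10 ± √124)/2.
  ⇒ x = 5 - sqrt(31) ≈ -0.5678, 5 + sqrt(31) ≈ 10.5678

f''(x) = 2*(x^3 - 15*x^2 - 18*x + 30)/(x^6 + 18*x^4 + 108*x^2 + 216)
Second-derivative test at each critical point:
  f''(-0.5678) = 0.2786 > 0 → local minimum
  f''(10.5678) = -0.0008 < 0 → local maximum

Critical points: x = 5 - sqrt(31) ≈ -0.5678 (local minimum); x = 5 + sqrt(31) ≈ 10.5678 (local maximum)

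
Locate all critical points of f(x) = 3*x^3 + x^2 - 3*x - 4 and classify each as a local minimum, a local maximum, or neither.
f'(x) = 9*x^2 + 2*x - 3

Solve f'(x) = 0:
  9*x^2 + 2*x - 3 = 0 has no rational roots; quadratic formula: x = (-2 ± √112)/18.
  ⇒ x = -2*sqrt(7)/9 - 1/9 ≈ -0.6991, -1/9 + 2*sqrt(7)/9 ≈ 0.4768

f''(x) = 18*x + 2
Second-derivative test at each critical point:
  f''(-0.6991) = -10.5830 < 0 → local maximum
  f''(0.4768) = 10.5830 > 0 → local minimum

Critical points: x = -2*sqrt(7)/9 - 1/9 ≈ -0.6991 (local maximum); x = -1/9 + 2*sqrt(7)/9 ≈ 0.4768 (local minimum)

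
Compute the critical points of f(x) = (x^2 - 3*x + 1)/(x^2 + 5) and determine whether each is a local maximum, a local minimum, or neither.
f'(x) = (3*x^2 + 8*x - 15)/(x^4 + 10*x^2 + 25)

Solve f'(x) = 0:
  f'(x) = (3*x^2 + 8*x - 15)/(x^2 + 5)^2; the denominator is positive wherever f is defined, so f'(x) = 0 ⇔ 3*x^2 + 8*x - 15 = 0.
  3*x^2 + 8*x - 15 = 0 has no rational roots; quadratic formula: x = (-8 ± √244)/6.
  ⇒ x = -sqrt(61)/3 - 4/3 ≈ -3.9367, -4/3 + sqrt(61)/3 ≈ 1.2701

f''(x) = 2*(-3*x^3 - 12*x^2 + 45*x + 20)/(x^6 + 15*x^4 + 75*x^2 + 125)
Second-derivative test at each critical point:
  f''(-3.9367) = -0.0372 < 0 → local maximum
  f''(1.2701) = 0.3572 > 0 → local minimum

Critical points: x = -sqrt(61)/3 - 4/3 ≈ -3.9367 (local maximum); x = -4/3 + sqrt(61)/3 ≈ 1.2701 (local minimum)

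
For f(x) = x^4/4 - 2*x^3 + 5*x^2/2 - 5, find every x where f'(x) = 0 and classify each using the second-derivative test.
f'(x) = x*(x^2 - 6*x + 5)

Solve f'(x) = 0:
  Factor: x^3 - 6*x^2 + 5*x = x*(x - 5)*(x - 1) = 0.
  ⇒ x = 0, 1, 5

f''(x) = 3*x^2 - 12*x + 5
Second-derivative test at each critical point:
  f''(0) = 5 > 0 → local minimum
  f''(1) = -4 < 0 → local maximum
  f''(5) = 20 > 0 → local minimum

Critical points: x = 0 (local minimum); x = 1 (local maximum); x = 5 (local minimum)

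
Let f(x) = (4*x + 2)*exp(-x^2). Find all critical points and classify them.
f'(x) = 4*(-x*(2*x + 1) + 1)*exp(-x^2)

Solve f'(x) = 0:
  f'(x) = (-8*x^2 - 4*x + 4)·exp(-x^2) and exp(-x^2) > 0 for every x, so f'(x) = 0 ⇔ -8*x^2 - 4*x + 4 = 0.
  Factor: -8*x^2 - 4*x + 4 = -4*(x + 1)*(2*x - 1) = 0.
  ⇒ x = -1, 1/2

f''(x) = 4*(2*x^2*(2*x + 1) - 6*x - 1)*exp(-x^2)
Second-derivative test at each critical point:
  f''(-1) = 4.4146 > 0 → local minimum
  f''(1/2) = -9.3456 < 0 → local maximum

Critical points: x = -1 (local minimum); x = 1/2 (local maximum)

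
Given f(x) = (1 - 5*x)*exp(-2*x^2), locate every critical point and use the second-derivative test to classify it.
f'(x) = (4*x*(5*x - 1) - 5)*exp(-2*x^2)

Solve f'(x) = 0:
  f'(x) = (20*x^2 - 4*x - 5)·exp(-2*x^2) and exp(-2*x^2) > 0 for every x, so f'(x) = 0 ⇔ 20*x^2 - 4*x - 5 = 0.
  20*x^2 - 4*x - 5 = 0 has no rational roots; quadratic formula: x = (4 ± √416)/40.
  ⇒ x = 1/10 - sqrt(26)/10 ≈ -0.4099, 1/10 + sqrt(26)/10 ≈ 0.6099

f''(x) = 4*(4*x^2*(1 - 5*x) + 15*x - 1)*exp(-2*x^2)
Second-derivative test at each critical point:
  f''(-0.4099) = -14.5749 < 0 → local maximum
  f''(0.6099) = 9.6928 > 0 → local minimum

Critical points: x = 1/10 - sqrt(26)/10 ≈ -0.4099 (local maximum); x = 1/10 + sqrt(26)/10 ≈ 0.6099 (local minimum)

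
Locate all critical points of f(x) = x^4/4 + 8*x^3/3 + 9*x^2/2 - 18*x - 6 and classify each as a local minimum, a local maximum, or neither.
f'(x) = x^3 + 8*x^2 + 9*x - 18

Solve f'(x) = 0:
  Factor: x^3 + 8*x^2 + 9*x - 18 = (x - 1)*(x + 3)*(x + 6) = 0.
  ⇒ x = -6, -3, 1

f''(x) = 3*x^2 + 16*x + 9
Second-derivative test at each critical point:
  f''(-6) = 21 > 0 → local minimum
  f''(-3) = -12 < 0 → local maximum
  f''(1) = 28 > 0 → local minimum

Critical points: x = -6 (local minimum); x = -3 (local maximum); x = 1 (local minimum)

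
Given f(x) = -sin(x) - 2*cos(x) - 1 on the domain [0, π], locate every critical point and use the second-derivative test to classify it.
f'(x) = 2*sin(x) - cos(x)

Solve f'(x) = 0 on [0, π]:
  f'(x) = 0 ⇔ -cos(x) = -2*sin(x) ⇔ tan(x) = 1/2, i.e. x = arctan(1/2) + nπ; keep the solutions lying in [0, π].
  ⇒ x = atan(1/2) ≈ 0.4636

f''(x) = sin(x) + 2*cos(x)
Second-derivative test at each critical point:
  f''(0.4636) = 2.2361 > 0 → local minimum

Critical points: x = atan(1/2) ≈ 0.4636 (local minimum)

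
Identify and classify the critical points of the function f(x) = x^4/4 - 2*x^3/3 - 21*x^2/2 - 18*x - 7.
f'(x) = x^3 - 2*x^2 - 21*x - 18

Solve f'(x) = 0:
  Factor: x^3 - 2*x^2 - 21*x - 18 = (x - 6)*(x + 1)*(x + 3) = 0.
  ⇒ x = -3, -1, 6

f''(x) = 3*x^2 - 4*x - 21
Second-derivative test at each critical point:
  f''(-3) = 18 > 0 → local minimum
  f''(-1) = -14 < 0 → local maximum
  f''(6) = 63 > 0 → local minimum

Critical points: x = -3 (local minimum); x = -1 (local maximum); x = 6 (local minimum)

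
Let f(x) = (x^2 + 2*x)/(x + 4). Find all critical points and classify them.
f'(x) = (x^2 + 8*x + 8)/(x^2 + 8*x + 16)

Solve f'(x) = 0:
  f'(x) = (x^2 + 8*x + 8)/(x + 4)^2; the denominator is positive wherever f is defined, so f'(x) = 0 ⇔ x^2 + 8*x + 8 = 0.
  x^2 + 8*x + 8 = 0 has no rational roots; quadratic formula: x = (-8 ± √32)/2.
  ⇒ x = -4 - 2*sqrt(2) ≈ -6.8284, -4 + 2*sqrt(2) ≈ -1.1716

f''(x) = 16/(x^3 + 12*x^2 + 48*x + 64)
Second-derivative test at each critical point:
  f''(-6.8284) = -0.7071 < 0 → local maximum
  f''(-1.1716) = 0.7071 > 0 → local minimum

Critical points: x = -4 - 2*sqrt(2) ≈ -6.8284 (local maximum); x = -4 + 2*sqrt(2) ≈ -1.1716 (local minimum)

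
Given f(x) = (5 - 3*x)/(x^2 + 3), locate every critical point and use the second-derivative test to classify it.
f'(x) = (3*x^2 - 10*x - 9)/(x^4 + 6*x^2 + 9)

Solve f'(x) = 0:
  f'(x) = (3*x^2 - 10*x - 9)/(x^2 + 3)^2; the denominator is positive wherever f is defined, so f'(x) = 0 ⇔ 3*x^2 - 10*x - 9 = 0.
  3*x^2 - 10*x - 9 = 0 has no rational roots; quadratic formula: x = (10 ± √208)/6.
  ⇒ x = 5/3 - 2*sqrt(13)/3 ≈ -0.7370, 5/3 + 2*sqrt(13)/3 ≈ 4.0704

f''(x) = 2*(4*x^2*(5 - 3*x) + (9*x - 5)*(x^2 + 3))/(x^2 + 3)^3
Second-derivative test at each critical point:
  f''(-0.7370) = -1.1488 < 0 → local maximum
  f''(4.0704) = 0.0377 > 0 → local minimum

Critical points: x = 5/3 - 2*sqrt(13)/3 ≈ -0.7370 (local maximum); x = 5/3 + 2*sqrt(13)/3 ≈ 4.0704 (local minimum)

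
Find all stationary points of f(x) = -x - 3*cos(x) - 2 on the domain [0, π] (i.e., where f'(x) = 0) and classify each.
f'(x) = 3*sin(x) - 1

Solve f'(x) = 0 on [0, π]:
  f'(x) = 0 ⇔ sin(x) = 1/3, i.e. x = arcsin(1/3) + 2nπ or x = π − arcsin(1/3) + 2nπ; keep the solutions lying in [0, π].
  ⇒ x = asin(1/3) ≈ 0.3398, pi - asin(1/3) ≈ 2.8018

f''(x) = 3*cos(x)
Second-derivative test at each critical point:
  f''(0.3398) = 2.8284 > 0 → local minimum
  f''(2.8018) = -2.8284 < 0 → local maximum

Critical points: x = asin(1/3) ≈ 0.3398 (local minimum); x = pi - asin(1/3) ≈ 2.8018 (local maximum)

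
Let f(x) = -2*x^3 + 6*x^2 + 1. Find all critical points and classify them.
f'(x) = 6*x*(2 - x)

Solve f'(x) = 0:
  Factor: -6*x^2 + 12*x = -6*x*(x - 2) = 0.
  ⇒ x = 0, 2

f''(x) = 12 - 12*x
Second-derivative test at each critical point:
  f''(0) = 12 > 0 → local minimum
  f''(2) = -12 < 0 → local maximum

Critical points: x = 0 (local minimum); x = 2 (local maximum)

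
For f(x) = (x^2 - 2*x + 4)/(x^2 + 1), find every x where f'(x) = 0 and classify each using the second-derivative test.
f'(x) = 2*(x^2 - 3*x - 1)/(x^4 + 2*x^2 + 1)

Solve f'(x) = 0:
  f'(x) = 2*(x^2 - 3*x - 1)/(x^2 + 1)^2; the denominator is positive wherever f is defined, so f'(x) = 0 ⇔ 2*x^2 - 6*x - 2 = 0.
  Factor: 2*x^2 - 6*x - 2 = 2*(x^2 - 3*x - 1); x^2 - 3*x - 1 = 0 has no rational roots; quadratic formula: x = (3 ± √13)/2.
  ⇒ x = 3/2 - sqrt(13)/2 ≈ -0.3028, 3/2 + sqrt(13)/2 ≈ 3.3028

f''(x) = 2*(-2*x^3 + 9*x^2 + 6*x - 3)/(x^6 + 3*x^4 + 3*x^2 + 1)
Second-derivative test at each critical point:
  f''(-0.3028) = -6.0509 < 0 → local maximum
  f''(3.3028) = 0.0509 > 0 → local minimum

Critical points: x = 3/2 - sqrt(13)/2 ≈ -0.3028 (local maximum); x = 3/2 + sqrt(13)/2 ≈ 3.3028 (local minimum)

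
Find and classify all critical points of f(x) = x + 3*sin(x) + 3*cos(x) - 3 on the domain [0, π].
f'(x) = 3*sqrt(2)*cos(x + pi/4) + 1

Solve f'(x) = 0 on [0, π]:
  f'(x) = 0 ⇔ -3*sin(x) + 3*cos(x) = -1. Write the left side as R·cos(x + φ) with R = √(3² + 3²) = 3*sqrt(2), cos φ = sqrt(2)/2, sin φ = sqrt(2)/2; then cos(x + φ) = -sqrt(2)/6. Solve for x and keep the solutions lying in [0, π].
  ⇒ x = atan((1 + sqrt(17))/(-1 + sqrt(17))) ≈ 1.0233

f''(x) = -3*sqrt(2)*sin(x + pi/4)
Second-derivative test at each critical point:
  f''(1.0233) = -4.1231 < 0 → local maximum

Critical points: x = atan((1 + sqrt(17))/(-1 + sqrt(17))) ≈ 1.0233 (local maximum)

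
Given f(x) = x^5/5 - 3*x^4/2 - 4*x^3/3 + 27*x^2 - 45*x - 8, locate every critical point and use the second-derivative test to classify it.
f'(x) = x^4 - 6*x^3 - 4*x^2 + 54*x - 45

Solve f'(x) = 0:
  Factor: x^4 - 6*x^3 - 4*x^2 + 54*x - 45 = (x - 5)*(x - 3)*(x - 1)*(x + 3) = 0.
  ⇒ x = -3, 1, 3, 5

f''(x) = 4*x^3 - 18*x^2 - 8*x + 54
Second-derivative test at each critical point:
  f''(-3) = -192 < 0 → local maximum
  f''(1) = 32 > 0 → local minimum
  f''(3) = -24 < 0 → local maximum
  f''(5) = 64 > 0 → local minimum

Critical points: x = -3 (local maximum); x = 1 (local minimum); x = 3 (local maximum); x = 5 (local minimum)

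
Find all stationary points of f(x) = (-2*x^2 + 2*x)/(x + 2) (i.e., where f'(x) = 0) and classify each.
f'(x) = 2*(-x^2 - 4*x + 2)/(x^2 + 4*x + 4)

Solve f'(x) = 0:
  f'(x) = -2*(x^2 + 4*x - 2)/(x + 2)^2; the denominator is positive wherever f is defined, so f'(x) = 0 ⇔ -2*x^2 - 8*x + 4 = 0.
  Factor: -2*x^2 - 8*x + 4 = -2*(x^2 + 4*x - 2); x^2 + 4*x - 2 = 0 has no rational roots; quadratic formula: x = (-4 ± √24)/2.
  ⇒ x = -sqrt(6) - 2 ≈ -4.4495, -2 + sqrt(6) ≈ 0.4495

f''(x) = -24/(x^3 + 6*x^2 + 12*x + 8)
Second-derivative test at each critical point:
  f''(-4.4495) = 1.6330 > 0 → local minimum
  f''(0.4495) = -1.6330 < 0 → local maximum

Critical points: x = -sqrt(6) - 2 ≈ -4.4495 (local minimum); x = -2 + sqrt(6) ≈ 0.4495 (local maximum)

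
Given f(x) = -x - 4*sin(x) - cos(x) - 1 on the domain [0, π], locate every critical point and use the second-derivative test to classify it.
f'(x) = sin(x) - 4*cos(x) - 1

Solve f'(x) = 0 on [0, π]:
  f'(x) = 0 ⇔ sin(x) - 4*cos(x) = 1. Write the left side as R·cos(x + φ) with R = √((-4)² + (-1)²) = sqrt(17), cos φ = -4*sqrt(17)/17, sin φ = -sqrt(17)/17; then cos(x + φ) = sqrt(17)/17. Solve for x and keep the solutions lying in [0, π].
  ⇒ x = pi/2 ≈ 1.5708

f''(x) = 4*sin(x) + cos(x)
Second-derivative test at each critical point:
  f''(1.5708) = 4 > 0 → local minimum

Critical points: x = pi/2 ≈ 1.5708 (local minimum)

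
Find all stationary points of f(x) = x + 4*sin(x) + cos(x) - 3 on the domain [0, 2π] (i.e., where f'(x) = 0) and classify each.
f'(x) = -sin(x) + 4*cos(x) + 1

Solve f'(x) = 0 on [0, 2π]:
  f'(x) = 0 ⇔ -sin(x) + 4*cos(x) = -1. Write the left side as R·cos(x + φ) with R = √(4² + 1²) = sqrt(17), cos φ = 4*sqrt(17)/17, sin φ = sqrt(17)/17; then cos(x + φ) = -sqrt(17)/17. Solve for x and keep the solutions lying in [0, 2π].
  ⇒ x = pi/2 ≈ 1.5708, atan(15/8) + pi ≈ 4.2224

f''(x) = -4*sin(x) - cos(x)
Second-derivative test at each critical point:
  f''(1.5708) = -4 < 0 → local maximum
  f''(4.2224) = 4 > 0 → local minimum

Critical points: x = pi/2 ≈ 1.5708 (local maximum); x = atan(15/8) + pi ≈ 4.2224 (local minimum)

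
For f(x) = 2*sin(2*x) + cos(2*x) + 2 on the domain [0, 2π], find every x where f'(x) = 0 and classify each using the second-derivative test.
f'(x) = -2*sin(2*x) + 4*cos(2*x)

Solve f'(x) = 0 on [0, 2π]:
  f'(x) = 0 ⇔ 2*cos(2*x) = sin(2*x) ⇔ tan(2*x) = 2, i.e. 2*x = arctan(2) + nπ; keep the solutions lying in [0, 2π].
  ⇒ x = atan(2)/2 ≈ 0.5536, atan(2)/2 + pi/2 ≈ 2.1244, atan(2)/2 + pi ≈ 3.6952, atan(2)/2 + 3*pi/2 ≈ 5.2660

f''(x) = -8*sin(2*x) - 4*cos(2*x)
Second-derivative test at each critical point:
  f''(0.5536) = -8.9443 < 0 → local maximum
  f''(2.1244) = 8.9443 > 0 → local minimum
  f''(3.6952) = -8.9443 < 0 → local maximum
  f''(5.2660) = 8.9443 > 0 → local minimum

Critical points: x = atan(2)/2 ≈ 0.5536 (local maximum); x = atan(2)/2 + pi/2 ≈ 2.1244 (local minimum); x = atan(2)/2 + pi ≈ 3.6952 (local maximum); x = atan(2)/2 + 3*pi/2 ≈ 5.2660 (local minimum)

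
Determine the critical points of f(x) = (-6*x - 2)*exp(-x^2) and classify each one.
f'(x) = 2*(2*x*(3*x + 1) - 3)*exp(-x^2)

Solve f'(x) = 0:
  f'(x) = (12*x^2 + 4*x - 6)·exp(-x^2) and exp(-x^2) > 0 for every x, so f'(x) = 0 ⇔ 12*x^2 + 4*x - 6 = 0.
  Factor: 12*x^2 + 4*x - 6 = 2*(6*x^2 + 2*x - 3); 6*x^2 + 2*x - 3 = 0 has no rational roots; quadratic formula: x = (-2 ± √76)/12.
  ⇒ x = -sqrt(19)/6 - 1/6 ≈ -0.8931, -1/6 + sqrt(19)/6 ≈ 0.5598

f''(x) = 4*(-6*x^3 - 2*x^2 + 9*x + 1)*exp(-x^2)
Second-derivative test at each critical point:
  f''(-0.8931) = -7.8522 < 0 → local maximum
  f''(0.5598) = 12.7447 > 0 → local minimum

Critical points: x = -sqrt(19)/6 - 1/6 ≈ -0.8931 (local maximum); x = -1/6 + sqrt(19)/6 ≈ 0.5598 (local minimum)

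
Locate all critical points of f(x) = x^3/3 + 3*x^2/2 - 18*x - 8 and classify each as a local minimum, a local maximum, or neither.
f'(x) = x^2 + 3*x - 18

Solve f'(x) = 0:
  Factor: x^2 + 3*x - 18 = (x - 3)*(x + 6) = 0.
  ⇒ x = -6, 3

f''(x) = 2*x + 3
Second-derivative test at each critical point:
  f''(-6) = -9 < 0 → local maximum
  f''(3) = 9 > 0 → local minimum

Critical points: x = -6 (local maximum); x = 3 (local minimum)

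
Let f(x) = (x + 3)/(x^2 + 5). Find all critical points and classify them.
f'(x) = (x^2 - 2*x*(x + 3) + 5)/(x^2 + 5)^2

Solve f'(x) = 0:
  f'(x) = -(x^2 + 6*x - 5)/(x^2 + 5)^2; the denominator is positive wherever f is defined, so f'(x) = 0 ⇔ -x^2 - 6*x + 5 = 0.
  x^2 + 6*x - 5 = 0 has no rational roots; quadratic formula: x = (-6 ± √56)/2.
  ⇒ x = -sqrt(14) - 3 ≈ -6.7417, -3 + sqrt(14) ≈ 0.7417

f''(x) = 2*(4*x^2*(x + 3) - 3*(x + 1)*(x^2 + 5))/(x^2 + 5)^3
Second-derivative test at each critical point:
  f''(-6.7417) = 0.0029 > 0 → local minimum
  f''(0.7417) = -0.2429 < 0 → local maximum

Critical points: x = -sqrt(14) - 3 ≈ -6.7417 (local minimum); x = -3 + sqrt(14) ≈ 0.7417 (local maximum)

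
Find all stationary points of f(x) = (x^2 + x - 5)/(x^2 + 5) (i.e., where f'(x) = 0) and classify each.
f'(x) = (-x^2 + 20*x + 5)/(x^4 + 10*x^2 + 25)

Solve f'(x) = 0:
  f'(x) = -(x^2 - 20*x - 5)/(x^2 + 5)^2; the denominator is positive wherever f is defined, so f'(x) = 0 ⇔ -x^2 + 20*x + 5 = 0.
  x^2 - 20*x - 5 = 0 has no rational roots; quadratic formula: x = (20 ± √420)/2.
  ⇒ x = 10 - sqrt(105) ≈ -0.2470, 10 + sqrt(105) ≈ 20.2470

f''(x) = 2*(x^3 - 30*x^2 - 15*x + 50)/(x^6 + 15*x^4 + 75*x^2 + 125)
Second-derivative test at each critical point:
  f''(-0.2470) = 0.8001 > 0 → local minimum
  f''(20.2470) = -1.190e-04 < 0 → local maximum

Critical points: x = 10 - sqrt(105) ≈ -0.2470 (local minimum); x = 10 + sqrt(105) ≈ 20.2470 (local maximum)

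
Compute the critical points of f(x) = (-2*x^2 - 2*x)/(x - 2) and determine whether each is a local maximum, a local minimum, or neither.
f'(x) = 2*(-x^2 + 4*x + 2)/(x^2 - 4*x + 4)

Solve f'(x) = 0:
  f'(x) = -2*(x^2 - 4*x - 2)/(x - 2)^2; the denominator is positive wherever f is defined, so f'(x) = 0 ⇔ -2*x^2 + 8*x + 4 = 0.
  Factor: -2*x^2 + 8*x + 4 = -2*(x^2 - 4*x - 2); x^2 - 4*x - 2 = 0 has no rational roots; quadratic formula: x = (4 ± √24)/2.
  ⇒ x = 2 - sqrt(6) ≈ -0.4495, 2 + sqrt(6) ≈ 4.4495

f''(x) = -24/(x^3 - 6*x^2 + 12*x - 8)
Second-derivative test at each critical point:
  f''(-0.4495) = 1.6330 > 0 → local minimum
  f''(4.4495) = -1.6330 < 0 → local maximum

Critical points: x = 2 - sqrt(6) ≈ -0.4495 (local minimum); x = 2 + sqrt(6) ≈ 4.4495 (local maximum)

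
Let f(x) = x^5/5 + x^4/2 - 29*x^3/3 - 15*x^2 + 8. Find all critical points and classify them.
f'(x) = x*(x^3 + 2*x^2 - 29*x - 30)

Solve f'(x) = 0:
  Factor: x^4 + 2*x^3 - 29*x^2 - 30*x = x*(x - 5)*(x + 1)*(x + 6) = 0.
  ⇒ x = -6, -1, 0, 5

f''(x) = 4*x^3 + 6*x^2 - 58*x - 30
Second-derivative test at each critical point:
  f''(-6) = -330 < 0 → local maximum
  f''(-1) = 30 > 0 → local minimum
  f''(0) = -30 < 0 → local maximum
  f''(5) = 330 > 0 → local minimum

Critical points: x = -6 (local maximum); x = -1 (local minimum); x = 0 (local maximum); x = 5 (local minimum)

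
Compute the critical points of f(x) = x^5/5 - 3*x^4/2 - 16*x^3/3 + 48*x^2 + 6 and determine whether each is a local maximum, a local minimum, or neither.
f'(x) = x*(x^3 - 6*x^2 - 16*x + 96)

Solve f'(x) = 0:
  Factor: x^4 - 6*x^3 - 16*x^2 + 96*x = x*(x - 6)*(x - 4)*(x + 4) = 0.
  ⇒ x = -4, 0, 4, 6

f''(x) = 4*x^3 - 18*x^2 - 32*x + 96
Second-derivative test at each critical point:
  f''(-4) = -320 < 0 → local maximum
  f''(0) = 96 > 0 → local minimum
  f''(4) = -64 < 0 → local maximum
  f''(6) = 120 > 0 → local minimum

Critical points: x = -4 (local maximum); x = 0 (local minimum); x = 4 (local maximum); x = 6 (local minimum)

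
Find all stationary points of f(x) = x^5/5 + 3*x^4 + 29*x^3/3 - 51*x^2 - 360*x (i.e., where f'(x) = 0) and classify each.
f'(x) = x^4 + 12*x^3 + 29*x^2 - 102*x - 360

Solve f'(x) = 0:
  Factor: x^4 + 12*x^3 + 29*x^2 - 102*x - 360 = (x - 3)*(x + 4)*(x + 5)*(x + 6) = 0.
  ⇒ x = -6, -5, -4, 3

f''(x) = 4*x^3 + 36*x^2 + 58*x - 102
Second-derivative test at each critical point:
  f''(-6) = -18 < 0 → local maximum
  f''(-5) = 8 > 0 → local minimum
  f''(-4) = -14 < 0 → local maximum
  f''(3) = 504 > 0 → local minimum

Critical points: x = -6 (local maximum); x = -5 (local minimum); x = -4 (local maximum); x = 3 (local minimum)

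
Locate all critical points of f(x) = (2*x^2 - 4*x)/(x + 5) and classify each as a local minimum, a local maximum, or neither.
f'(x) = 2*(x^2 + 10*x - 10)/(x^2 + 10*x + 25)

Solve f'(x) = 0:
  f'(x) = 2*(x^2 + 10*x - 10)/(x + 5)^2; the denominator is positive wherever f is defined, so f'(x) = 0 ⇔ 2*x^2 + 20*x - 20 = 0.
  Factor: 2*x^2 + 20*x - 20 = 2*(x^2 + 10*x - 10); x^2 + 10*x - 10 = 0 has no rational roots; quadratic formula: x = (-10 ± √140)/2.
  ⇒ x = -sqrt(35) - 5 ≈ -10.9161, -5 + sqrt(35) ≈ 0.9161

f''(x) = 140/(x^3 + 15*x^2 + 75*x + 125)
Second-derivative test at each critical point:
  f''(-10.9161) = -0.6761 < 0 → local maximum
  f''(0.9161) = 0.6761 > 0 → local minimum

Critical points: x = -sqrt(35) - 5 ≈ -10.9161 (local maximum); x = -5 + sqrt(35) ≈ 0.9161 (local minimum)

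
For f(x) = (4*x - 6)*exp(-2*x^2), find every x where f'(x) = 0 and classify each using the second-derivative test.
f'(x) = 4*(-2*x*(2*x - 3) + 1)*exp(-2*x^2)

Solve f'(x) = 0:
  f'(x) = (-16*x^2 + 24*x + 4)·exp(-2*x^2) and exp(-2*x^2) > 0 for every x, so f'(x) = 0 ⇔ -16*x^2 + 24*x + 4 = 0.
  Factor: -16*x^2 + 24*x + 4 = -4*(4*x^2 - 6*x - 1); 4*x^2 - 6*x - 1 = 0 has no rational roots; quadratic formula: x = (6 ± √52)/8.
  ⇒ x = 3/4 - sqrt(13)/4 ≈ -0.1514, 3/4 + sqrt(13)/4 ≈ 1.6514

f''(x) = 8*(4*x^2*(2*x - 3) - 6*x + 3)*exp(-2*x^2)
Second-derivative test at each critical point:
  f''(-0.1514) = 27.5521 > 0 → local minimum
  f''(1.6514) = -0.1234 < 0 → local maximum

Critical points: x = 3/4 - sqrt(13)/4 ≈ -0.1514 (local minimum); x = 3/4 + sqrt(13)/4 ≈ 1.6514 (local maximum)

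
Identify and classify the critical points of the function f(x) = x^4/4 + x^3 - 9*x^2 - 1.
f'(x) = x*(x^2 + 3*x - 18)

Solve f'(x) = 0:
  Factor: x^3 + 3*x^2 - 18*x = x*(x - 3)*(x + 6) = 0.
  ⇒ x = -6, 0, 3

f''(x) = 3*x^2 + 6*x - 18
Second-derivative test at each critical point:
  f''(-6) = 54 > 0 → local minimum
  f''(0) = -18 < 0 → local maximum
  f''(3) = 27 > 0 → local minimum

Critical points: x = -6 (local minimum); x = 0 (local maximum); x = 3 (local minimum)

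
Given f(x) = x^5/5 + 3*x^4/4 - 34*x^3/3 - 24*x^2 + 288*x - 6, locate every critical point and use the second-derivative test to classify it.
f'(x) = x^4 + 3*x^3 - 34*x^2 - 48*x + 288

Solve f'(x) = 0:
  Factor: x^4 + 3*x^3 - 34*x^2 - 48*x + 288 = (x - 4)*(x - 3)*(x + 4)*(x + 6) = 0.
  ⇒ x = -6, -4, 3, 4

f''(x) = 4*x^3 + 9*x^2 - 68*x - 48
Second-derivative test at each critical point:
  f''(-6) = -180 < 0 → local maximum
  f''(-4) = 112 > 0 → local minimum
  f''(3) = -63 < 0 → local maximum
  f''(4) = 80 > 0 → local minimum

Critical points: x = -6 (local maximum); x = -4 (local minimum); x = 3 (local maximum); x = 4 (local minimum)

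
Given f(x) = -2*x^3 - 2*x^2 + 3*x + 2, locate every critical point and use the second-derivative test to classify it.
f'(x) = -6*x^2 - 4*x + 3

Solve f'(x) = 0:
  6*x^2 + 4*x - 3 = 0 has no rational roots; quadratic formula: x = (-4 ± √88)/12.
  ⇒ x = -sqrt(22)/6 - 1/3 ≈ -1.1151, -1/3 + sqrt(22)/6 ≈ 0.4484

f''(x) = -12*x - 4
Second-derivative test at each critical point:
  f''(-1.1151) = 9.3808 > 0 → local minimum
  f''(0.4484) = -9.3808 < 0 → local maximum

Critical points: x = -sqrt(22)/6 - 1/3 ≈ -1.1151 (local minimum); x = -1/3 + sqrt(22)/6 ≈ 0.4484 (local maximum)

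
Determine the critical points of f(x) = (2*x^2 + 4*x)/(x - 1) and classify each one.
f'(x) = 2*(x^2 - 2*x - 2)/(x^2 - 2*x + 1)

Solve f'(x) = 0:
  f'(x) = 2*(x^2 - 2*x - 2)/(x - 1)^2; the denominator is positive wherever f is defined, so f'(x) = 0 ⇔ 2*x^2 - 4*x - 4 = 0.
  Factor: 2*x^2 - 4*x - 4 = 2*(x^2 - 2*x - 2); x^2 - 2*x - 2 = 0 has no rational roots; quadratic formula: x = (2 ± √12)/2.
  ⇒ x = 1 - sqrt(3) ≈ -0.7321, 1 + sqrt(3) ≈ 2.7321

f''(x) = 12/(x^3 - 3*x^2 + 3*x - 1)
Second-derivative test at each critical point:
  f''(-0.7321) = -2.3094 < 0 → local maximum
  f''(2.7321) = 2.3094 > 0 → local minimum

Critical points: x = 1 - sqrt(3) ≈ -0.7321 (local maximum); x = 1 + sqrt(3) ≈ 2.7321 (local minimum)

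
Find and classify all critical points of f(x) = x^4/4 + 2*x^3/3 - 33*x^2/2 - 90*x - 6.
f'(x) = x^3 + 2*x^2 - 33*x - 90

Solve f'(x) = 0:
  Factor: x^3 + 2*x^2 - 33*x - 90 = (x - 6)*(x + 3)*(x + 5) = 0.
  ⇒ x = -5, -3, 6

f''(x) = 3*x^2 + 4*x - 33
Second-derivative test at each critical point:
  f''(-5) = 22 > 0 → local minimum
  f''(-3) = -18 < 0 → local maximum
  f''(6) = 99 > 0 → local minimum

Critical points: x = -5 (local minimum); x = -3 (local maximum); x = 6 (local minimum)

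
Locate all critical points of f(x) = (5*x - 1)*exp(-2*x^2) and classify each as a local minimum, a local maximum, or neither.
f'(x) = (-4*x*(5*x - 1) + 5)*exp(-2*x^2)

Solve f'(x) = 0:
  f'(x) = (-20*x^2 + 4*x + 5)·exp(-2*x^2) and exp(-2*x^2) > 0 for every x, so f'(x) = 0 ⇔ -20*x^2 + 4*x + 5 = 0.
  20*x^2 - 4*x - 5 = 0 has no rational roots; quadratic formula: x = (4 ± √416)/40.
  ⇒ x = 1/10 - sqrt(26)/10 ≈ -0.4099, 1/10 + sqrt(26)/10 ≈ 0.6099

f''(x) = 4*(4*x^2*(5*x - 1) - 15*x + 1)*exp(-2*x^2)
Second-derivative test at each critical point:
  f''(-0.4099) = 14.5749 > 0 → local minimum
  f''(0.6099) = -9.6928 < 0 → local maximum

Critical points: x = 1/10 - sqrt(26)/10 ≈ -0.4099 (local minimum); x = 1/10 + sqrt(26)/10 ≈ 0.6099 (local maximum)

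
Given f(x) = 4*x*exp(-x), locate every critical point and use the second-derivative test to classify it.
f'(x) = 4*(1 - x)*exp(-x)

Solve f'(x) = 0:
  f'(x) = (4 - 4*x)·exp(-x) and exp(-x) > 0 for every x, so f'(x) = 0 ⇔ 4 - 4*x = 0.
  Factor: 4 - 4*x = -4*(x - 1) = 0.
  ⇒ x = 1

f''(x) = 4*(x - 2)*exp(-x)
Second-derivative test at each critical point:
  f''(1) = -1.4715 < 0 → local maximum

Critical points: x = 1 (local maximum)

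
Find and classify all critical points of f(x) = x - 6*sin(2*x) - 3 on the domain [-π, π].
f'(x) = 1 - 12*cos(2*x)

Solve f'(x) = 0 on [-π, π]:
  f'(x) = 0 ⇔ cos(2*x) = 1/12, i.e. 2*x = ±arccos(1/12) + 2nπ; keep the solutions lying in [-π, π].
  ⇒ x = -pi + acos(1/12)/2 ≈ -2.3979, -acos(1/12)/2 ≈ -0.7437, acos(1/12)/2 ≈ 0.7437, pi - acos(1/12)/2 ≈ 2.3979

f''(x) = 24*sin(2*x)
Second-derivative test at each critical point:
  f''(-2.3979) = 23.9165 > 0 → local minimum
  f''(-0.7437) = -23.9165 < 0 → local maximum
  f''(0.7437) = 23.9165 > 0 → local minimum
  f''(2.3979) = -23.9165 < 0 → local maximum

Critical points: x = -pi + acos(1/12)/2 ≈ -2.3979 (local minimum); x = -acos(1/12)/2 ≈ -0.7437 (local maximum); x = acos(1/12)/2 ≈ 0.7437 (local minimum); x = pi - acos(1/12)/2 ≈ 2.3979 (local maximum)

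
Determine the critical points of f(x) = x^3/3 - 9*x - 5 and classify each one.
f'(x) = x^2 - 9

Solve f'(x) = 0:
  Factor: x^2 - 9 = (x - 3)*(x + 3) = 0.
  ⇒ x = -3, 3

f''(x) = 2*x
Second-derivative test at each critical point:
  f''(-3) = -6 < 0 → local maximum
  f''(3) = 6 > 0 → local minimum

Critical points: x = -3 (local maximum); x = 3 (local minimum)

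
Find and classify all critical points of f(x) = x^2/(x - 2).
f'(x) = x*(x - 4)/(x^2 - 4*x + 4)

Solve f'(x) = 0:
  f'(x) = x*(x - 4)/(x - 2)^2; the denominator is positive wherever f is defined, so f'(x) = 0 ⇔ x^2 - 4*x = 0.
  Factor: x^2 - 4*x = x*(x - 4) = 0.
  ⇒ x = 0, 4

f''(x) = 8/(x^3 - 6*x^2 + 12*x - 8)
Second-derivative test at each critical point:
  f''(0) = -1 < 0 → local maximum
  f''(4) = 1 > 0 → local minimum

Critical points: x = 0 (local maximum); x = 4 (local minimum)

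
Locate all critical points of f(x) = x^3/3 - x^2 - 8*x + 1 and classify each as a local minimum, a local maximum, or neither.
f'(x) = x^2 - 2*x - 8

Solve f'(x) = 0:
  Factor: x^2 - 2*x - 8 = (x - 4)*(x + 2) = 0.
  ⇒ x = -2, 4

f''(x) = 2*x - 2
Second-derivative test at each critical point:
  f''(-2) = -6 < 0 → local maximum
  f''(4) = 6 > 0 → local minimum

Critical points: x = -2 (local maximum); x = 4 (local minimum)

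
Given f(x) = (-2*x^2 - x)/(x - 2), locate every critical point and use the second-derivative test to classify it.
f'(x) = 2*(-x^2 + 4*x + 1)/(x^2 - 4*x + 4)

Solve f'(x) = 0:
  f'(x) = -2*(x^2 - 4*x - 1)/(x - 2)^2; the denominator is positive wherever f is defined, so f'(x) = 0 ⇔ -2*x^2 + 8*x + 2 = 0.
  Factor: -2*x^2 + 8*x + 2 = -2*(x^2 - 4*x - 1); x^2 - 4*x - 1 = 0 has no rational roots; quadratic formula: x = (4 ± √20)/2.
  ⇒ x = 2 - sqrt(5) ≈ -0.2361, 2 + sqrt(5) ≈ 4.2361

f''(x) = -20/(x^3 - 6*x^2 + 12*x - 8)
Second-derivative test at each critical point:
  f''(-0.2361) = 1.7889 > 0 → local minimum
  f''(4.2361) = -1.7889 < 0 → local maximum

Critical points: x = 2 - sqrt(5) ≈ -0.2361 (local minimum); x = 2 + sqrt(5) ≈ 4.2361 (local maximum)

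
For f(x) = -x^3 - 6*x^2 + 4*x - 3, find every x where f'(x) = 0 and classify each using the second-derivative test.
f'(x) = -3*x^2 - 12*x + 4

Solve f'(x) = 0:
  3*x^2 + 12*x - 4 = 0 has no rational roots; quadratic formula: x = (-12 ± √192)/6.
  ⇒ x = -4*sqrt(3)/3 - 2 ≈ -4.3094, -2 + 4*sqrt(3)/3 ≈ 0.3094

f''(x) = -6*x - 12
Second-derivative test at each critical point:
  f''(-4.3094) = 13.8564 > 0 → local minimum
  f''(0.3094) = -13.8564 < 0 → local maximum

Critical points: x = -4*sqrt(3)/3 - 2 ≈ -4.3094 (local minimum); x = -2 + 4*sqrt(3)/3 ≈ 0.3094 (local maximum)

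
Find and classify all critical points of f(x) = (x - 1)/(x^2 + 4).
f'(x) = (x^2 - 2*x*(x - 1) + 4)/(x^2 + 4)^2

Solve f'(x) = 0:
  f'(x) = -(x^2 - 2*x - 4)/(x^2 + 4)^2; the denominator is positive wherever f is defined, so f'(x) = 0 ⇔ -x^2 + 2*x + 4 = 0.
  x^2 - 2*x - 4 = 0 has no rational roots; quadratic formula: x = (2 ± √20)/2.
  ⇒ x = 1 - sqrt(5) ≈ -1.2361, 1 + sqrt(5) ≈ 3.2361

f''(x) = 2*(4*x^2*(x - 1) + (1 - 3*x)*(x^2 + 4))/(x^2 + 4)^3
Second-derivative test at each critical point:
  f''(-1.2361) = 0.1464 > 0 → local minimum
  f''(3.2361) = -0.0214 < 0 → local maximum

Critical points: x = 1 - sqrt(5) ≈ -1.2361 (local minimum); x = 1 + sqrt(5) ≈ 3.2361 (local maximum)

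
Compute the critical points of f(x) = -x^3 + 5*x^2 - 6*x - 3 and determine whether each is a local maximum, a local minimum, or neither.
f'(x) = -3*x^2 + 10*x - 6

Solve f'(x) = 0:
  3*x^2 - 10*x + 6 = 0 has no rational roots; quadratic formula: x = (10 ± √28)/6.
  ⇒ x = 5/3 - sqrt(7)/3 ≈ 0.7847, sqrt(7)/3 + 5/3 ≈ 2.5486

f''(x) = 10 - 6*x
Second-derivative test at each critical point:
  f''(0.7847) = 5.2915 > 0 → local minimum
  f''(2.5486) = -5.2915 < 0 → local maximum

Critical points: x = 5/3 - sqrt(7)/3 ≈ 0.7847 (local minimum); x = sqrt(7)/3 + 5/3 ≈ 2.5486 (local maximum)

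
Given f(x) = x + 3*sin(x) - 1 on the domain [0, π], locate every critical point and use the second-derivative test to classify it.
f'(x) = 3*cos(x) + 1

Solve f'(x) = 0 on [0, π]:
  f'(x) = 0 ⇔ cos(x) = -1/3, i.e. x = ±arccos(-1/3) + 2nπ; keep the solutions lying in [0, π].
  ⇒ x = acos(-1/3) ≈ 1.9106

f''(x) = -3*sin(x)
Second-derivative test at each critical point:
  f''(1.9106) = -2.8284 < 0 → local maximum

Critical points: x = acos(-1/3) ≈ 1.9106 (local maximum)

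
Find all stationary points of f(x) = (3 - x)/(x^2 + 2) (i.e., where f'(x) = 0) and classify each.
f'(x) = (-x^2 + 2*x*(x - 3) - 2)/(x^2 + 2)^2

Solve f'(x) = 0:
  f'(x) = (x^2 - 6*x - 2)/(x^2 + 2)^2; the denominator is positive wherever f is defined, so f'(x) = 0 ⇔ x^2 - 6*x - 2 = 0.
  x^2 - 6*x - 2 = 0 has no rational roots; quadratic formula: x = (6 ± √44)/2.
  ⇒ x = 3 - sqrt(11) ≈ -0.3166, 3 + sqrt(11) ≈ 6.3166

f''(x) = 2*(4*x^2*(3 - x) + 3*(x - 1)*(x^2 + 2))/(x^2 + 2)^3
Second-derivative test at each critical point:
  f''(-0.3166) = -1.5038 < 0 → local maximum
  f''(6.3166) = 0.0038 > 0 → local minimum

Critical points: x = 3 - sqrt(11) ≈ -0.3166 (local maximum); x = 3 + sqrt(11) ≈ 6.3166 (local minimum)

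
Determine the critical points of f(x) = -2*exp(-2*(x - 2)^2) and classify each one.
f'(x) = 8*(x - 2)*exp(-2*(x - 2)^2)

Solve f'(x) = 0:
  f'(x) = (8*x - 16)·exp(-2*(x - 2)^2) and exp(-2*(x - 2)^2) > 0 for every x, so f'(x) = 0 ⇔ 8*x - 16 = 0.
  Factor: 8*x - 16 = 8*(x - 2) = 0.
  ⇒ x = 2

f''(x) = 8*(1 - 4*(x - 2)^2)*exp(-2*(x - 2)^2)
Second-derivative test at each critical point:
  f''(2) = 8 > 0 → local minimum

Critical points: x = 2 (local minimum)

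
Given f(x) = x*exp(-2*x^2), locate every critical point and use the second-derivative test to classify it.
f'(x) = (1 - 4*x^2)*exp(-2*x^2)

Solve f'(x) = 0:
  f'(x) = (1 - 4*x^2)·exp(-2*x^2) and exp(-2*x^2) > 0 for every x, so f'(x) = 0 ⇔ 1 - 4*x^2 = 0.
  Factor: 1 - 4*x^2 = -(2*x - 1)*(2*x + 1) = 0.
  ⇒ x = -1/2, 1/2

f''(x) = (16*x^3 - 12*x)*exp(-2*x^2)
Second-derivative test at each critical point:
  f''(-1/2) = 2.4261 > 0 → local minimum
  f''(1/2) = -2.4261 < 0 → local maximum

Critical points: x = -1/2 (local minimum); x = 1/2 (local maximum)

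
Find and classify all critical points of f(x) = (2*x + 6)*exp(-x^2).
f'(x) = 2*(-2*x*(x + 3) + 1)*exp(-x^2)

Solve f'(x) = 0:
  f'(x) = (-4*x^2 - 12*x + 2)·exp(-x^2) and exp(-x^2) > 0 for every x, so f'(x) = 0 ⇔ -4*x^2 - 12*x + 2 = 0.
  Factor: -4*x^2 - 12*x + 2 = -2*(2*x^2 + 6*x - 1); 2*x^2 + 6*x - 1 = 0 has no rational roots; quadratic formula: x = (-6 ± √44)/4.
  ⇒ x = -sqrt(11)/2 - 3/2 ≈ -3.1583, -3/2 + sqrt(11)/2 ≈ 0.1583

f''(x) = 4*(2*x^2*(x + 3) - 3*x - 3)*exp(-x^2)
Second-derivative test at each critical point:
  f''(-3.1583) = 0.0006 > 0 → local minimum
  f''(0.1583) = -12.9381 < 0 → local maximum

Critical points: x = -sqrt(11)/2 - 3/2 ≈ -3.1583 (local minimum); x = -3/2 + sqrt(11)/2 ≈ 0.1583 (local maximum)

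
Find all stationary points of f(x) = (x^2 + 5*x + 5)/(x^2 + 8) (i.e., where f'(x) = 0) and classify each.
f'(x) = (-5*x^2 + 6*x + 40)/(x^4 + 16*x^2 + 64)

Solve f'(x) = 0:
  f'(x) = -(5*x^2 - 6*x - 40)/(x^2 + 8)^2; the denominator is positive wherever f is defined, so f'(x) = 0 ⇔ -5*x^2 + 6*x + 40 = 0.
  5*x^2 - 6*x - 40 = 0 has no rational roots; quadratic formula: x = (6 ± √836)/10.
  ⇒ x = 3/5 - sqrt(209)/5 ≈ -2.2914, 3/5 + sqrt(209)/5 ≈ 3.4914

f''(x) = 2*(5*x^3 - 9*x^2 - 120*x + 24)/(x^6 + 24*x^4 + 192*x^2 + 512)
Second-derivative test at each critical point:
  f''(-2.2914) = 0.1647 > 0 → local minimum
  f''(3.4914) = -0.0709 < 0 → local maximum

Critical points: x = 3/5 - sqrt(209)/5 ≈ -2.2914 (local minimum); x = 3/5 + sqrt(209)/5 ≈ 3.4914 (local maximum)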